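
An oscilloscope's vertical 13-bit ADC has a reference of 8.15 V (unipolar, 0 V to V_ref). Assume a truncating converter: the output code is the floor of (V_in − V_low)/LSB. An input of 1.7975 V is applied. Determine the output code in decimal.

code 1806

LSB = 8.15 V / 8192 = 0.995 mV.
Input sits at 1806.763 steps above V_low.
So the output code is 1806.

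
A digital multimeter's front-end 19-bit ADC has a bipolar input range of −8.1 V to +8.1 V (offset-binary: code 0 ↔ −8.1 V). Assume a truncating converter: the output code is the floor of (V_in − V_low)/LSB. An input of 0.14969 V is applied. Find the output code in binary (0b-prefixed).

LSB = 16.2 V / 524288 = 30.90 µV.
(0.14969 − (−8.1)) / 3.0899e-05 = 266988.486 LSBs.
Floor → code 266988.
In binary (0b-prefixed): 0b1000001001011101100.

code 0b1000001001011101100 (decimal 266988)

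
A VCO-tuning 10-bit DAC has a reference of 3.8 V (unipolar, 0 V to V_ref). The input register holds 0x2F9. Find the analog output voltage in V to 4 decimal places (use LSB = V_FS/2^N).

2.8240 V

LSB = 3.8 V / 2^10 = 3.711 mV.
Code 0x2F9 = 761 decimal.
V_out = 0 + 761 × 0.00371094 V = 2.82402 V.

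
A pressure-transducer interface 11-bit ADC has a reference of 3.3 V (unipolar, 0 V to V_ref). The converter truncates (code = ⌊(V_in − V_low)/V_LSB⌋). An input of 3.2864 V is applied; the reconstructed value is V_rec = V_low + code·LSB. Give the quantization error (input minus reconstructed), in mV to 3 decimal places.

LSB = 3.3/2^11 = 1.611 mV.
(V_in − V_low)/LSB = (3.2864 − 0)/0.00161133 = 2039.5598 → code 2039 (floor).
Reconstructed: 3.285498 V.
V_in − V_rec = 0.000901953 V = 0.902 mV.

0.902 mV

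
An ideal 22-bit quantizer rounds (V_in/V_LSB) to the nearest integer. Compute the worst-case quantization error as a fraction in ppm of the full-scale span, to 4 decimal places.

0.1192 ppm

Rounding → worst-case error = ½ LSB = V_FS/2^23, so 1e+06/8388608 = 0.119209 ppm of full scale.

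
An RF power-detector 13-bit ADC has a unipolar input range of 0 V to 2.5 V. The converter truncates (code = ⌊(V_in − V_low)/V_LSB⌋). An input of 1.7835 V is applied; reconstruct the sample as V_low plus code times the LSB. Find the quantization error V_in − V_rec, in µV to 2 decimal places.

52.73 µV

One LSB is 2.5 V / 8192 = 305.18 µV.
(V_in − V_low)/LSB = (1.7835 − 0)/0.000305176 = 5844.1728 → code 5844 (floor).
Code 5844 maps back to 0 + 5844×0.000305176 V = 1.7834473 V.
Difference: 5.27344e-05 V → 52.73 µV.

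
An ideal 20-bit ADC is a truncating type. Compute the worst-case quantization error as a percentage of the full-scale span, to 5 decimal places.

0.00010 %

Truncating → worst-case error = 1 LSB = V_FS/2^20, so 100/1048576 = 9.53674e-05 % of full scale.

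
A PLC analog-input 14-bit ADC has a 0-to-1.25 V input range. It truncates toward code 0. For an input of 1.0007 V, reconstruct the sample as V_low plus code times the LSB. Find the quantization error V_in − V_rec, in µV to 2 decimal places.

28.61 µV

Step size: 1.25 V ÷ 2^14 = 76.29 µV.
(V_in − V_low)/LSB = (1.0007 − 0)/7.62939e-05 = 13116.3750 → code 13116 (floor).
Reconstructed: 1.0006714 V.
V_in − V_rec = 2.86133e-05 V = 28.61 µV.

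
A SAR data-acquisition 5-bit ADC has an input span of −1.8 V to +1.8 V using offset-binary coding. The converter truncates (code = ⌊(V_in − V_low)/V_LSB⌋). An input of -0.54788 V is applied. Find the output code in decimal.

With 32 levels over 3.6 V, one step is 112.500 mV.
(V_in − V_low)/LSB = (-0.54788 − (−1.8)) / 0.1125 = 11.130.
Floor → code 11.

code 11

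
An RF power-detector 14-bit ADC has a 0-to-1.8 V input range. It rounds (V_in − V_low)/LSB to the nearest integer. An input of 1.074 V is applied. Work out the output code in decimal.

code 9776

With 16384 levels over 1.8 V, one step is 109.86 µV.
(1.074 − 0) / 0.000109863 = 9775.787 LSBs.
So the output code is 9776.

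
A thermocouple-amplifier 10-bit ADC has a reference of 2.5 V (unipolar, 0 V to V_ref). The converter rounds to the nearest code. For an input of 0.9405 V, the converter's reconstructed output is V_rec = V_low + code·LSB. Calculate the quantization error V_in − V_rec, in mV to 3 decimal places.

0.559 mV

Step size: 2.5 V ÷ 2^10 = 2.441 mV.
(V_in − V_low)/LSB = (0.9405 − 0)/0.00244141 = 385.2288 → code 385 (round).
Reconstructed: 0.93994141 V.
Difference: 0.000558594 V → 0.559 mV.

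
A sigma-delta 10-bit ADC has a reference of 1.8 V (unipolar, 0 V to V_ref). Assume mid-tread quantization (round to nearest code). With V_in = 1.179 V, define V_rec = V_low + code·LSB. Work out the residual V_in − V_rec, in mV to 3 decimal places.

-0.492 mV

One LSB is 1.8 V / 1024 = 1.758 mV.
Scaled input = 670.7200 LSBs, so code = 671.
V_rec = 0 + 671·0.00175781 = 1.1794922 V.
Difference: -0.000492188 V → -0.492 mV.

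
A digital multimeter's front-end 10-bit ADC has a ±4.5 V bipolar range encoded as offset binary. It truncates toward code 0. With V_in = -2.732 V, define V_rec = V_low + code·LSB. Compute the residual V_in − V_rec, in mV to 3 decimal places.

1.398 mV

LSB = 9/2^10 = 8.789 mV.
Scaled input = 201.1591 LSBs, so code = 201.
Code 201 maps back to (−4.5) + 201×0.00878906 V = -2.7333984 V.
Difference: 0.00139844 V → 1.398 mV.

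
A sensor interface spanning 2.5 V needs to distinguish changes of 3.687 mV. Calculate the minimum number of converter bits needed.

Number of steps required ≥ 2.5 V / 3.687 mV = 678.06.
Need 2^N ≥ 678.06; 2^9 = 512, 2^10 = 1024.
Minimum N = 10.

10 bits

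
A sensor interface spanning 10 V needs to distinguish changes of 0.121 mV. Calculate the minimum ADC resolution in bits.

17 bits

Number of steps required ≥ 10 V / 0.121 mV = 82644.63.
Need 2^N ≥ 82644.63; 2^16 = 65536, 2^17 = 131072.
Minimum N = 17.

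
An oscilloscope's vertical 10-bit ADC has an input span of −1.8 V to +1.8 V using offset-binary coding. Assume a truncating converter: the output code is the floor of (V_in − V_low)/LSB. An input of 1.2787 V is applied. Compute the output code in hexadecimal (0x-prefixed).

code 0x36B (decimal 875)

With 1024 levels over 3.6 V, one step is 3.516 mV.
Input sits at 875.719 steps above V_low.
So the output code is 875.
In hexadecimal (0x-prefixed): 0x36B.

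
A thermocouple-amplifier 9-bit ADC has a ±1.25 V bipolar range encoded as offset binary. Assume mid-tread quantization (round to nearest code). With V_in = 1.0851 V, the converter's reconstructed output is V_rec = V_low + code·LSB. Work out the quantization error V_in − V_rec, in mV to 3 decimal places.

1.116 mV

Step size: 2.5 V ÷ 2^9 = 4.883 mV.
(1.0851 − (−1.25))/0.00488281 = 478.2285; round gives code 478.
Reconstructed: 1.0839844 V.
V_in − V_rec = 0.00111563 V = 1.116 mV.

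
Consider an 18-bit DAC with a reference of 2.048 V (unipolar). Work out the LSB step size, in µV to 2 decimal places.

Full-scale span = 2.048 V.
LSB = 2.048 / 2^18 = 2.048 / 262144 = 7.8125e-06 V = 7.81 µV.

7.81 µV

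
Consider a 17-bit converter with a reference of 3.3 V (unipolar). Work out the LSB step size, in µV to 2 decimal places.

Full-scale span = 3.3 V.
LSB = 3.3 / 2^17 = 3.3 / 131072 = 2.5177e-05 V = 25.18 µV.

25.18 µV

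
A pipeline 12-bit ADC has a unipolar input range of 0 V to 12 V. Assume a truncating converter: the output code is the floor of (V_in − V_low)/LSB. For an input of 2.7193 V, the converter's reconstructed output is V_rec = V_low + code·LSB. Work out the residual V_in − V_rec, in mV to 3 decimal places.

0.550 mV

One LSB is 12 V / 4096 = 2.930 mV.
Scaled input = 928.1877 LSBs, so code = 928.
Reconstructed: 2.71875 V.
Error = 2.7193 − 2.71875 = 0.00055 V = 0.550 mV.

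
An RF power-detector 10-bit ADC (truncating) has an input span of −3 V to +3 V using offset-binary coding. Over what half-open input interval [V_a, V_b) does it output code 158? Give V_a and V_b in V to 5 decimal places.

LSB = 6/2^10 = 5.859 mV.
V_a = V_low + 158·LSB = -2.07422 V; V_b = V_low + 159·LSB = -2.06836 V.

[-2.07422 V, -2.06836 V)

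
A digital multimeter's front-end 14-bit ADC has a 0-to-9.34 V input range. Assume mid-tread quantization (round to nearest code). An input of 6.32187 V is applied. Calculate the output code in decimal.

LSB = 9.34 V / 16384 = 0.570 mV.
(V_in − V_low)/LSB = (6.32187 − 0) / 0.000570068 = 11089.670.
round(11089.670) = 11090.

code 11090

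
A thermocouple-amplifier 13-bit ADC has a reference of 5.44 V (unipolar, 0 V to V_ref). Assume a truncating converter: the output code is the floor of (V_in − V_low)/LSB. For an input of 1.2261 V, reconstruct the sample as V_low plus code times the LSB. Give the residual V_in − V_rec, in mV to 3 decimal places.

One LSB is 5.44 V / 8192 = 0.664 mV.
(1.2261 − 0)/0.000664063 = 1846.3624; ⌊·⌋ gives code 1846.
V_rec = 0 + 1846·0.000664063 = 1.2258594 V.
V_in − V_rec = 0.000240625 V = 0.241 mV.

0.241 mV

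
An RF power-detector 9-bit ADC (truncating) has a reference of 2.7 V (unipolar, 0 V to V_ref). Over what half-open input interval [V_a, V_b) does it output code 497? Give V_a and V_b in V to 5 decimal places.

[2.62090 V, 2.62617 V)

LSB = 2.7/2^9 = 5.273 mV.
V_a = V_low + 497·LSB = 2.6209 V; V_b = V_low + 498·LSB = 2.62617 V.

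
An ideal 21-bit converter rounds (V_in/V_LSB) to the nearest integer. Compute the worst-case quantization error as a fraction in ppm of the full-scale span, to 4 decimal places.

0.2384 ppm

Rounding → worst-case error = ½ LSB = V_FS/2^22, so 1e+06/4194304 = 0.238419 ppm of full scale.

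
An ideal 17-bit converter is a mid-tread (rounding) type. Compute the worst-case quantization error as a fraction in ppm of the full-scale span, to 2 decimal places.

Rounding → worst-case error = ½ LSB = V_FS/2^18, so 1e+06/262144 = 3.8147 ppm of full scale.

3.81 ppm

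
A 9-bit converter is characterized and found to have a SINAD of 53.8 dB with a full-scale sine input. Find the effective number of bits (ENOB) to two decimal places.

ENOB = (SINAD − 1.76) / 6.02 = (53.8 − 1.76)/6.02 = 8.645.

8.64 bits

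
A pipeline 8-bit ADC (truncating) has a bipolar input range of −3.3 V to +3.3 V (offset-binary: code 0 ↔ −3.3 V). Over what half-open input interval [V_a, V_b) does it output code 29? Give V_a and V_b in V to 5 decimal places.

LSB = 6.6/2^8 = 25.781 mV.
V_a = V_low + 29·LSB = -2.55234 V; V_b = V_low + 30·LSB = -2.52656 V.

[-2.55234 V, -2.52656 V)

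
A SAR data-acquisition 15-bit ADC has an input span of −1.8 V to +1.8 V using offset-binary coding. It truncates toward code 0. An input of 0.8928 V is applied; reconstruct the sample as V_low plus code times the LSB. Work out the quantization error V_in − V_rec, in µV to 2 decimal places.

One LSB is 3.6 V / 32768 = 109.86 µV.
(0.8928 − (−1.8))/0.000109863 = 24510.4640; ⌊·⌋ gives code 24510.
V_rec = (−1.8) + 24510·0.000109863 = 0.89274902 V.
V_in − V_rec = 5.09766e-05 V = 50.98 µV.

50.98 µV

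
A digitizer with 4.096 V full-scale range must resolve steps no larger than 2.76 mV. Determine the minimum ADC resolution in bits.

11 bits

Number of steps required ≥ 4.096 V / 2.76 mV = 1484.06.
Need 2^N ≥ 1484.06; 2^10 = 1024, 2^11 = 2048.
Minimum N = 11.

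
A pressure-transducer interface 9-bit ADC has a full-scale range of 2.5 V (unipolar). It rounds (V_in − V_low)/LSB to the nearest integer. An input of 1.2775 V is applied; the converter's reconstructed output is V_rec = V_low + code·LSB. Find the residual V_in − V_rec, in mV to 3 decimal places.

LSB = 2.5/2^9 = 4.883 mV.
(1.2775 − 0)/0.00488281 = 261.6320; round gives code 262.
Reconstructed: 1.2792969 V.
V_in − V_rec = -0.00179688 V = -1.797 mV.

-1.797 mV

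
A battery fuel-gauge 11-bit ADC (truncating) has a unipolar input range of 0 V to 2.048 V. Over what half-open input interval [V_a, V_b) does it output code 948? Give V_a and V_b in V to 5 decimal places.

[0.94800 V, 0.94900 V)

LSB = 2.048/2^11 = 1.000 mV.
V_a = V_low + 948·LSB = 0.948 V; V_b = V_low + 949·LSB = 0.949 V.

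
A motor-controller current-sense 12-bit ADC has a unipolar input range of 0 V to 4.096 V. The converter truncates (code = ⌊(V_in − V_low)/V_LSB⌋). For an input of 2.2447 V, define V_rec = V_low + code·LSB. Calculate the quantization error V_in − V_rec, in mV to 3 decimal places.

0.700 mV

One LSB is 4.096 V / 4096 = 1.000 mV.
(V_in − V_low)/LSB = (2.2447 − 0)/0.001 = 2244.7000 → code 2244 (floor).
Code 2244 maps back to 0 + 2244×0.001 V = 2.244 V.
V_in − V_rec = 0.0007 V = 0.700 mV.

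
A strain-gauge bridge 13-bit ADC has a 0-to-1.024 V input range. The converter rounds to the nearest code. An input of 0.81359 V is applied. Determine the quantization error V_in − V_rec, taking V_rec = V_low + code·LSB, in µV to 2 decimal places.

LSB = 1.024/2^13 = 125.00 µV.
Scaled input = 6508.7200 LSBs, so code = 6509.
Reconstructed: 0.813625 V.
Difference: -3.5e-05 V → -35.00 µV.

-35.00 µV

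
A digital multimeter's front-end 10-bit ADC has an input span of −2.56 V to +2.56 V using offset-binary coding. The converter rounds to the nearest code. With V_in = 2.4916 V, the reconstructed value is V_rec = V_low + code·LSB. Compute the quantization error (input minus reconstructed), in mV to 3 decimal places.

1.600 mV

LSB = 5.12/2^10 = 5.000 mV.
Scaled input = 1010.3200 LSBs, so code = 1010.
Code 1010 maps back to (−2.56) + 1010×0.005 V = 2.49 V.
Difference: 0.0016 V → 1.600 mV.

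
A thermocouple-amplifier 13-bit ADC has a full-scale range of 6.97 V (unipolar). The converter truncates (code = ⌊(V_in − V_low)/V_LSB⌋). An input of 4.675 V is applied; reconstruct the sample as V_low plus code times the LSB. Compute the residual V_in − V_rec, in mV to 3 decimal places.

Step size: 6.97 V ÷ 2^13 = 0.851 mV.
(V_in − V_low)/LSB = (4.675 − 0)/0.00085083 = 5494.6341 → code 5494 (floor).
Reconstructed: 4.6744604 V.
Error = 4.675 − 4.6744604 = 0.000539551 V = 0.540 mV.

0.540 mV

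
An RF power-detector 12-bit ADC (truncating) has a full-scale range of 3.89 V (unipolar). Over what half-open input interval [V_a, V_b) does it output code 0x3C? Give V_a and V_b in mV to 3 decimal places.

[56.982 mV, 57.932 mV)

LSB = 3.89/2^12 = 0.950 mV.
Code 0x3C = 60 decimal.
V_a = V_low + 60·LSB = 0.0569824 V; V_b = V_low + 61·LSB = 0.0579321 V.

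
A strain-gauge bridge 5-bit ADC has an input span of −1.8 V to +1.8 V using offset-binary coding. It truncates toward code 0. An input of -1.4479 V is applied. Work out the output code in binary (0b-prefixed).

Full-scale span = 3.6 V; LSB = 3.6/2^5 = 112.500 mV.
Input sits at 3.130 steps above V_low.
So the output code is 3.
In binary (0b-prefixed): 0b11.

code 0b11 (decimal 3)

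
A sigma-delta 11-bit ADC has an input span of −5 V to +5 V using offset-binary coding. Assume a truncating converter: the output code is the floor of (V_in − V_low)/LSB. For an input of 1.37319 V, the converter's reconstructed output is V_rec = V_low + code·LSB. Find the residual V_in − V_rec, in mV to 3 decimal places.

1.120 mV

Step size: 10 V ÷ 2^11 = 4.883 mV.
(1.37319 − (−5))/0.00488281 = 1305.2293; ⌊·⌋ gives code 1305.
Reconstructed: 1.3720703 V.
Error = 1.37319 − 1.3720703 = 0.00111969 V = 1.120 mV.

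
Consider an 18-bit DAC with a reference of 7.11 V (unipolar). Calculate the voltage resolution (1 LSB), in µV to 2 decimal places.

Full-scale span = 7.11 V.
LSB = 7.11 / 2^18 = 7.11 / 262144 = 2.71225e-05 V = 27.12 µV.

27.12 µV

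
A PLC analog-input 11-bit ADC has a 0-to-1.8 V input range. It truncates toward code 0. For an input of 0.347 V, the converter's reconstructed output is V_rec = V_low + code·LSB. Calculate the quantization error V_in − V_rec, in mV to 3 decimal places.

0.711 mV

LSB = 1.8/2^11 = 0.879 mV.
Scaled input = 394.8089 LSBs, so code = 394.
Code 394 maps back to 0 + 394×0.000878906 V = 0.34628906 V.
V_in − V_rec = 0.000710937 V = 0.711 mV.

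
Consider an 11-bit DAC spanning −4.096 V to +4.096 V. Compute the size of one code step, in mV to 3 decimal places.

Full-scale span = 8.192 V.
LSB = 8.192 / 2^11 = 8.192 / 2048 = 0.004 V = 4.000 mV.

4.000 mV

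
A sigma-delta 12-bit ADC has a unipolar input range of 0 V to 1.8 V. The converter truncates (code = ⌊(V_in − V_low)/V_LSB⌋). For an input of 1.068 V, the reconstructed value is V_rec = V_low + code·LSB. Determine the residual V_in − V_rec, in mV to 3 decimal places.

0.129 mV

One LSB is 1.8 V / 4096 = 439.45 µV.
(1.068 − 0)/0.000439453 = 2430.2933; ⌊·⌋ gives code 2430.
Reconstructed: 1.0678711 V.
Error = 1.068 − 1.0678711 = 0.000128906 V = 0.129 mV.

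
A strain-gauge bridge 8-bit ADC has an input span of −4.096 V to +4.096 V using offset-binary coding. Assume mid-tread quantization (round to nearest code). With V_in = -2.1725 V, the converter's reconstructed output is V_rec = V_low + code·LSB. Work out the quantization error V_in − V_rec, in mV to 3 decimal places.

LSB = 8.192/2^8 = 32.000 mV.
Scaled input = 60.1094 LSBs, so code = 60.
Code 60 maps back to (−4.096) + 60×0.032 V = -2.176 V.
Difference: 0.0035 V → 3.500 mV.

3.500 mV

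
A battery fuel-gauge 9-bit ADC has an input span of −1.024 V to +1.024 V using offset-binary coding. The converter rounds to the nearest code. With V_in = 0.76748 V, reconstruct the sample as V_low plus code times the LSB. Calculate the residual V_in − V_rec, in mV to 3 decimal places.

LSB = 2.048/2^9 = 4.000 mV.
(0.76748 − (−1.024))/0.004 = 447.8700; round gives code 448.
V_rec = (−1.024) + 448·0.004 = 0.768 V.
V_in − V_rec = -0.00052 V = -0.520 mV.

-0.520 mV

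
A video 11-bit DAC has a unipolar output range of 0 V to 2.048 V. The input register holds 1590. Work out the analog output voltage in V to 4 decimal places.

1.5900 V

LSB = 2.048 V / 2^11 = 1.000 mV.
V_out = 0 + 1590 × 0.001 V = 1.59 V.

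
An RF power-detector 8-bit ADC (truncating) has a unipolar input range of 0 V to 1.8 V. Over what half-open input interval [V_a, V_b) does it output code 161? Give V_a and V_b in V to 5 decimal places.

[1.13203 V, 1.13906 V)

LSB = 1.8/2^8 = 7.031 mV.
V_a = V_low + 161·LSB = 1.13203 V; V_b = V_low + 162·LSB = 1.13906 V.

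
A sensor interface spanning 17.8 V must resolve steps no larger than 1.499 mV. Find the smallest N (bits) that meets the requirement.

Number of steps required ≥ 17.8 V / 1.499 mV = 11874.58.
Need 2^N ≥ 11874.58; 2^13 = 8192, 2^14 = 16384.
Minimum N = 14.

14 bits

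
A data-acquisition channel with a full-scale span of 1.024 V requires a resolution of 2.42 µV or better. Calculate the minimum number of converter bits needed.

Number of steps required ≥ 1.024 V / 2.42 µV = 423140.50.
Need 2^N ≥ 423140.50; 2^18 = 262144, 2^19 = 524288.
Minimum N = 19.

19 bits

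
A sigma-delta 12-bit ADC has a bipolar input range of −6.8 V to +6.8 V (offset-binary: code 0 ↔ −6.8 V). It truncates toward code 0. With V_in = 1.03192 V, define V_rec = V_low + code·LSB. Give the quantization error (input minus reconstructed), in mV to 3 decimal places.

One LSB is 13.6 V / 4096 = 3.320 mV.
Scaled input = 2358.7900 LSBs, so code = 2358.
Reconstructed: 1.0292969 V.
V_in − V_rec = 0.00262313 V = 2.623 mV.

2.623 mV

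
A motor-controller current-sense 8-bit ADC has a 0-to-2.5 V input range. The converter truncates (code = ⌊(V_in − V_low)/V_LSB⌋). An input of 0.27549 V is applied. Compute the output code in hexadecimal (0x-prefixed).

With 256 levels over 2.5 V, one step is 9.766 mV.
(0.27549 − 0) / 0.00976562 = 28.210 LSBs.
⌊·⌋(28.210) = 28.
In hexadecimal (0x-prefixed): 0x1C.

code 0x1C (decimal 28)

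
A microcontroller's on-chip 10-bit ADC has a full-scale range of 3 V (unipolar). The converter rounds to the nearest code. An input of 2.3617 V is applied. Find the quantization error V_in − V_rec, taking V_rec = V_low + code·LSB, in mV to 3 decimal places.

0.372 mV

LSB = 3/2^10 = 2.930 mV.
Scaled input = 806.1269 LSBs, so code = 806.
V_rec = 0 + 806·0.00292969 = 2.3613281 V.
Difference: 0.000371875 V → 0.372 mV.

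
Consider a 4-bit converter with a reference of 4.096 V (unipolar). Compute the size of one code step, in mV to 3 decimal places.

Full-scale span = 4.096 V.
LSB = 4.096 / 2^4 = 4.096 / 16 = 0.256 V = 256.000 mV.

256.000 mV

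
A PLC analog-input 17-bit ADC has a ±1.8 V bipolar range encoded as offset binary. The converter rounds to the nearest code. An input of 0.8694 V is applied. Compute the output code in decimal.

With 131072 levels over 3.6 V, one step is 27.47 µV.
(0.8694 − (−1.8)) / 2.74658e-05 = 97189.888 LSBs.
round(97189.888) = 97190.

code 97190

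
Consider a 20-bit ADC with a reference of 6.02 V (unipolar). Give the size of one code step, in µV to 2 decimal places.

Full-scale span = 6.02 V.
LSB = 6.02 / 2^20 = 6.02 / 1048576 = 5.74112e-06 V = 5.74 µV.

5.74 µV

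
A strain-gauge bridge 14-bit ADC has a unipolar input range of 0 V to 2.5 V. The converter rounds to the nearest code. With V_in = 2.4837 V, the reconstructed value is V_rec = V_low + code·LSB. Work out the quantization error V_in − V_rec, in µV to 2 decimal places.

One LSB is 2.5 V / 16384 = 152.59 µV.
(V_in − V_low)/LSB = (2.4837 − 0)/0.000152588 = 16277.1763 → code 16277 (round).
Code 16277 maps back to 0 + 16277×0.000152588 V = 2.4836731 V.
V_in − V_rec = 2.69043e-05 V = 26.90 µV.

26.90 µV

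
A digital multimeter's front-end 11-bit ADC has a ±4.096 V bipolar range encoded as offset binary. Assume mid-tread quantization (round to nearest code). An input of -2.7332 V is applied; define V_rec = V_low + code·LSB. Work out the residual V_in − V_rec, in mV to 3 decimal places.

Step size: 8.192 V ÷ 2^11 = 4.000 mV.
(-2.7332 − (−4.096))/0.004 = 340.7000; round gives code 341.
Code 341 maps back to (−4.096) + 341×0.004 V = -2.732 V.
V_in − V_rec = -0.0012 V = -1.200 mV.

-1.200 mV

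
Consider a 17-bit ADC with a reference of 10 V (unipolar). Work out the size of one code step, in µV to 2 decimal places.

76.29 µV

Full-scale span = 10 V.
LSB = 10 / 2^17 = 10 / 131072 = 7.62939e-05 V = 76.29 µV.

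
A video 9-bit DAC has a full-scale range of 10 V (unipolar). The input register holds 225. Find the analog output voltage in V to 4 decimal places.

4.3945 V

LSB = 10 V / 2^9 = 19.531 mV.
V_out = 0 + 225 × 0.0195312 V = 4.39453 V.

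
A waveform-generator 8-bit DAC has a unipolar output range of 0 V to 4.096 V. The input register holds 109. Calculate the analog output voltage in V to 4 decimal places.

LSB = 4.096 V / 2^8 = 16.000 mV.
V_out = 0 + 109 × 0.016 V = 1.744 V.

1.7440 V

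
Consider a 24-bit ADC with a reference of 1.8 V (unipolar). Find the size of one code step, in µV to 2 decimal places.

Full-scale span = 1.8 V.
LSB = 1.8 / 2^24 = 1.8 / 16777216 = 1.07288e-07 V = 0.11 µV.

0.11 µV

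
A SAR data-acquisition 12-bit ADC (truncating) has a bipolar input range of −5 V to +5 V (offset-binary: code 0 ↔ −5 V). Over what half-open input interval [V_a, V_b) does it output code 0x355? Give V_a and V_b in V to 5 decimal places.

[-2.91748 V, -2.91504 V)

LSB = 10/2^12 = 2.441 mV.
Code 0x355 = 853 decimal.
V_a = V_low + 853·LSB = -2.91748 V; V_b = V_low + 854·LSB = -2.91504 V.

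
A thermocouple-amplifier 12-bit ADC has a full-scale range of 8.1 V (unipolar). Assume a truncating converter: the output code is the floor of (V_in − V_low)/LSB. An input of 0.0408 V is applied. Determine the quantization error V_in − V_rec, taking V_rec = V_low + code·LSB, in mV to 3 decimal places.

1.249 mV

Step size: 8.1 V ÷ 2^12 = 1.978 mV.
Scaled input = 20.6317 LSBs, so code = 20.
Reconstructed: 0.039550781 V.
Difference: 0.00124922 V → 1.249 mV.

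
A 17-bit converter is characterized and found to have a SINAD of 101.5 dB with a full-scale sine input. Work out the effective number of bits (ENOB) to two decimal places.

16.57 bits

ENOB = (SINAD − 1.76) / 6.02 = (101.5 − 1.76)/6.02 = 16.568.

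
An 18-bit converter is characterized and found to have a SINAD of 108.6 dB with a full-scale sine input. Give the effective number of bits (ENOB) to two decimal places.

ENOB = (SINAD − 1.76) / 6.02 = (108.6 − 1.76)/6.02 = 17.748.

17.75 bits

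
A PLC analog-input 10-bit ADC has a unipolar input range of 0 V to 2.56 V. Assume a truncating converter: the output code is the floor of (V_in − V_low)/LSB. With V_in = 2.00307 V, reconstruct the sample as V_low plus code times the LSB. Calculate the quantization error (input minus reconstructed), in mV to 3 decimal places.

One LSB is 2.56 V / 1024 = 2.500 mV.
Scaled input = 801.2280 LSBs, so code = 801.
V_rec = 0 + 801·0.0025 = 2.0025 V.
Difference: 0.00057 V → 0.570 mV.

0.570 mV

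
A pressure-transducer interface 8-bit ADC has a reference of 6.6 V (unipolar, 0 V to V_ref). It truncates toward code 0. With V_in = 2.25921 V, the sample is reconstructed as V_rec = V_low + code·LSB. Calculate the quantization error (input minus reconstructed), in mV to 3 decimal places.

16.241 mV

Step size: 6.6 V ÷ 2^8 = 25.781 mV.
(2.25921 − 0)/0.0257812 = 87.6300; ⌊·⌋ gives code 87.
Reconstructed: 2.2429688 V.
Difference: 0.0162412 V → 16.241 mV.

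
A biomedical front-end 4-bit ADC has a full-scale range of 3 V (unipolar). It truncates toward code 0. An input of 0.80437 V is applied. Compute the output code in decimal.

Full-scale span = 3 V; LSB = 3/2^4 = 187.500 mV.
(V_in − V_low)/LSB = (0.80437 − 0) / 0.1875 = 4.290.
Floor → code 4.

code 4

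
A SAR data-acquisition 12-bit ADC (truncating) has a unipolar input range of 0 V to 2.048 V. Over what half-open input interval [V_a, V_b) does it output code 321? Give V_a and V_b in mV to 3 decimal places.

LSB = 2.048/2^12 = 0.500 mV.
V_a = V_low + 321·LSB = 0.1605 V; V_b = V_low + 322·LSB = 0.161 V.

[160.500 mV, 161.000 mV)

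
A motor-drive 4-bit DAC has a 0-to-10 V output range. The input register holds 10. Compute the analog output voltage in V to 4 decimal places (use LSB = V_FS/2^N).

6.2500 V

LSB = 10 V / 2^4 = 0.6250 V.
V_out = 0 + 10 × 0.625 V = 6.25 V.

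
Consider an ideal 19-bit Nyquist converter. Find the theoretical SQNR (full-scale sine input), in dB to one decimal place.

SNR ≈ 6.02·N + 1.76 dB = 6.02·19 + 1.76 = 116.14 dB.

116.1 dB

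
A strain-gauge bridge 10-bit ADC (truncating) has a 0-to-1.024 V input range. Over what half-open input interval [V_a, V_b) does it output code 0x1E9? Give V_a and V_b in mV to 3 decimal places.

LSB = 1.024/2^10 = 1.000 mV.
Code 0x1E9 = 489 decimal.
V_a = V_low + 489·LSB = 0.489 V; V_b = V_low + 490·LSB = 0.49 V.

[489.000 mV, 490.000 mV)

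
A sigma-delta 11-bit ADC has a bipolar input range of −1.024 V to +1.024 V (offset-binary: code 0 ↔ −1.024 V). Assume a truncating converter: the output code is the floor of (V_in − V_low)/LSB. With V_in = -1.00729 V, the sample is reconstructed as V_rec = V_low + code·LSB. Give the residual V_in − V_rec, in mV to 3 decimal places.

One LSB is 2.048 V / 2048 = 1.000 mV.
(-1.00729 − (−1.024))/0.001 = 16.7100; ⌊·⌋ gives code 16.
Reconstructed: -1.008 V.
V_in − V_rec = 0.00071 V = 0.710 mV.

0.710 mV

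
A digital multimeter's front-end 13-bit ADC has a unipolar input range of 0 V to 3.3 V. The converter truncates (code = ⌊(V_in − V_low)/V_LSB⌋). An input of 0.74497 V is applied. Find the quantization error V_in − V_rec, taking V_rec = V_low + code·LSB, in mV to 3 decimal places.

One LSB is 3.3 V / 8192 = 402.83 µV.
Scaled input = 1849.3316 LSBs, so code = 1849.
Code 1849 maps back to 0 + 1849×0.000402832 V = 0.74483643 V.
V_in − V_rec = 0.000133574 V = 0.134 mV.

0.134 mV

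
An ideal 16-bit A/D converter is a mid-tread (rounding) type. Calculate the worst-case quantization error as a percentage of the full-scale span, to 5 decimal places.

0.00076 %

Rounding → worst-case error = ½ LSB = V_FS/2^17, so 100/131072 = 0.000762939 % of full scale.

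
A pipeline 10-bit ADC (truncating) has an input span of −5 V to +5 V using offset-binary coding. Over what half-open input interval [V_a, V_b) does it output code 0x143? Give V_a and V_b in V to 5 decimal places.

LSB = 10/2^10 = 9.766 mV.
Code 0x143 = 323 decimal.
V_a = V_low + 323·LSB = -1.8457 V; V_b = V_low + 324·LSB = -1.83594 V.

[-1.84570 V, -1.83594 V)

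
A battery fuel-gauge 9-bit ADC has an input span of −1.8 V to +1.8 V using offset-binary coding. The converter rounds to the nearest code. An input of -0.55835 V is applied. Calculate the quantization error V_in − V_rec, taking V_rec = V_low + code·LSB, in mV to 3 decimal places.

-2.881 mV

LSB = 3.6/2^9 = 7.031 mV.
Scaled input = 176.5902 LSBs, so code = 177.
Reconstructed: -0.55546875 V.
V_in − V_rec = -0.00288125 V = -2.881 mV.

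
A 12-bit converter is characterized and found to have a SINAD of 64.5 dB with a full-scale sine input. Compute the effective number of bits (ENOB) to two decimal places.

ENOB = (SINAD − 1.76) / 6.02 = (64.5 − 1.76)/6.02 = 10.422.

10.42 bits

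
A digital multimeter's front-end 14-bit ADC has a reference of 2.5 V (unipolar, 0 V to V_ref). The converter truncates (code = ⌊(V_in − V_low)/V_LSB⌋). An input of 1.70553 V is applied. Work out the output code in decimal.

LSB = 2.5 V / 16384 = 152.59 µV.
(V_in − V_low)/LSB = (1.70553 − 0) / 0.000152588 = 11177.361.
⌊·⌋(11177.361) = 11177.

code 11177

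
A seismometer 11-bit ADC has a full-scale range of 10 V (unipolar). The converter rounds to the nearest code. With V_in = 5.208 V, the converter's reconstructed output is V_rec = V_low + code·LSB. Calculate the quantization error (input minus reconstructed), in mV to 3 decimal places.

-1.961 mV

Step size: 10 V ÷ 2^11 = 4.883 mV.
(V_in − V_low)/LSB = (5.208 − 0)/0.00488281 = 1066.5984 → code 1067 (round).
Reconstructed: 5.2099609 V.
V_in − V_rec = -0.00196094 V = -1.961 mV.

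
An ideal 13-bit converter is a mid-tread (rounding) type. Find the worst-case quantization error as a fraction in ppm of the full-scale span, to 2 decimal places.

Rounding → worst-case error = ½ LSB = V_FS/2^14, so 1e+06/16384 = 61.0352 ppm of full scale.

61.04 ppm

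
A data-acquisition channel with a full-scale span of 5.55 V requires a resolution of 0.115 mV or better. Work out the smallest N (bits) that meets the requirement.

16 bits

Number of steps required ≥ 5.55 V / 0.115 mV = 48260.87.
Need 2^N ≥ 48260.87; 2^15 = 32768, 2^16 = 65536.
Minimum N = 16.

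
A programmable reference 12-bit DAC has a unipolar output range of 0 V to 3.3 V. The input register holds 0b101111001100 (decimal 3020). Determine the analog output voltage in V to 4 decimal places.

2.4331 V

LSB = 3.3 V / 2^12 = 0.806 mV.
Code 0b101111001100 = 3020 decimal.
V_out = 0 + 3020 × 0.000805664 V = 2.43311 V.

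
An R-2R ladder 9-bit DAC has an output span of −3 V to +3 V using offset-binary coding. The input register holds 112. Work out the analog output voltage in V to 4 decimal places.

-1.6875 V

LSB = 6 V / 2^9 = 11.719 mV.
V_out = (−3) + 112 × 0.0117188 V = -1.6875 V.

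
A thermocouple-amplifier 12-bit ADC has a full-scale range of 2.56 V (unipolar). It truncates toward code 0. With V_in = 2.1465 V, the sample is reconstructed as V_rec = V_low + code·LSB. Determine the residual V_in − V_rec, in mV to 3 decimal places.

0.250 mV

Step size: 2.56 V ÷ 2^12 = 0.625 mV.
(2.1465 − 0)/0.000625 = 3434.4000; ⌊·⌋ gives code 3434.
Code 3434 maps back to 0 + 3434×0.000625 V = 2.14625 V.
Error = 2.1465 − 2.14625 = 0.00025 V = 0.250 mV.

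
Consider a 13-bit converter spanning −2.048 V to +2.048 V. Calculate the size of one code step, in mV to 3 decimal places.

Full-scale span = 4.096 V.
LSB = 4.096 / 2^13 = 4.096 / 8192 = 0.0005 V = 0.500 mV.

0.500 mV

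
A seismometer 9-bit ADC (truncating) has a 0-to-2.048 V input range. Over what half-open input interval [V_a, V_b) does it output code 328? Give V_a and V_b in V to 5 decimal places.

[1.31200 V, 1.31600 V)

LSB = 2.048/2^9 = 4.000 mV.
V_a = V_low + 328·LSB = 1.312 V; V_b = V_low + 329·LSB = 1.316 V.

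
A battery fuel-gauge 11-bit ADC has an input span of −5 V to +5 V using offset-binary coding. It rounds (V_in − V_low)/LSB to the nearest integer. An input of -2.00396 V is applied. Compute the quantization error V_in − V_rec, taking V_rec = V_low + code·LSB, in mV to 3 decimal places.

-2.007 mV

LSB = 10/2^11 = 4.883 mV.
(-2.00396 − (−5))/0.00488281 = 613.5890; round gives code 614.
V_rec = (−5) + 614·0.00488281 = -2.0019531 V.
V_in − V_rec = -0.00200687 V = -2.007 mV.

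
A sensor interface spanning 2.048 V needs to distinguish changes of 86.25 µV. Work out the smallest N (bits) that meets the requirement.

15 bits

Number of steps required ≥ 2.048 V / 86.25 µV = 23744.93.
Need 2^N ≥ 23744.93; 2^14 = 16384, 2^15 = 32768.
Minimum N = 15.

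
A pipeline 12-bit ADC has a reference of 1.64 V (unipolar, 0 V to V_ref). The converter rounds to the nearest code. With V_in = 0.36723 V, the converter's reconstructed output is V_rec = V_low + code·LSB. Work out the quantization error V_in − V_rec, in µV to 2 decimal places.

71.80 µV

One LSB is 1.64 V / 4096 = 400.39 µV.
Scaled input = 917.1793 LSBs, so code = 917.
Code 917 maps back to 0 + 917×0.000400391 V = 0.3671582 V.
Difference: 7.17969e-05 V → 71.80 µV.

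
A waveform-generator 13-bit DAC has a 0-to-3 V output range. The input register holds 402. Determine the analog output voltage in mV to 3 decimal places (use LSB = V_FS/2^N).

LSB = 3 V / 2^13 = 366.21 µV.
V_out = 0 + 402 × 0.000366211 V = 0.147217 V.
= 147.217 mV.

147.217 mV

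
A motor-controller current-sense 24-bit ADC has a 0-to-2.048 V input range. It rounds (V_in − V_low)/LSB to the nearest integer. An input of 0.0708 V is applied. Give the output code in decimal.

code 579994

With 16777216 levels over 2.048 V, one step is 0.12 µV.
Input sits at 579993.600 steps above V_low.
Round → code 579994.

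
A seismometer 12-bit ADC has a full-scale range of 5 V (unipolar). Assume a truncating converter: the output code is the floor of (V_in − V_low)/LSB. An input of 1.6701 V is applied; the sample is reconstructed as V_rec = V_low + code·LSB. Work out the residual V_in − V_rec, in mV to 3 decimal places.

0.178 mV

LSB = 5/2^12 = 1.221 mV.
(1.6701 − 0)/0.0012207 = 1368.1459; ⌊·⌋ gives code 1368.
V_rec = 0 + 1368·0.0012207 = 1.6699219 V.
Difference: 0.000178125 V → 0.178 mV.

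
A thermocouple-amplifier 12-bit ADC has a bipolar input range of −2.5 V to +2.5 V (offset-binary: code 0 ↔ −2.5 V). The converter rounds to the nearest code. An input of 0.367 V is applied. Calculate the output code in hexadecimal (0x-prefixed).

Full-scale span = 5 V; LSB = 5/2^12 = 1.221 mV.
Input sits at 2348.646 steps above V_low.
Round → code 2349.
In hexadecimal (0x-prefixed): 0x92D.

code 0x92D (decimal 2349)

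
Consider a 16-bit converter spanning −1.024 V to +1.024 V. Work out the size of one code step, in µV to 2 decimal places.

31.25 µV

Full-scale span = 2.048 V.
LSB = 2.048 / 2^16 = 2.048 / 65536 = 3.125e-05 V = 31.25 µV.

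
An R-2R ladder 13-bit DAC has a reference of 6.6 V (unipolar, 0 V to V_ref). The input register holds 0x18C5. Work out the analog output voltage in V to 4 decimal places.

5.1087 V

LSB = 6.6 V / 2^13 = 0.806 mV.
Code 0x18C5 = 6341 decimal.
V_out = 0 + 6341 × 0.000805664 V = 5.10872 V.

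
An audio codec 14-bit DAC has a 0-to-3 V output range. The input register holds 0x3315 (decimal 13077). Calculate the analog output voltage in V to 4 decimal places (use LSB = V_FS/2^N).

2.3945 V

LSB = 3 V / 2^14 = 183.11 µV.
Code 0x3315 = 13077 decimal.
V_out = 0 + 13077 × 0.000183105 V = 2.39447 V.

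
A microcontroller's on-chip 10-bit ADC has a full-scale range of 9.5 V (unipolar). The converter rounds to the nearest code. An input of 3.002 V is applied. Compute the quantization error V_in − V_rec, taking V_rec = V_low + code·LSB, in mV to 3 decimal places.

One LSB is 9.5 V / 1024 = 9.277 mV.
(3.002 − 0)/0.00927734 = 323.5840; round gives code 324.
Reconstructed: 3.0058594 V.
Difference: -0.00385937 V → -3.859 mV.

-3.859 mV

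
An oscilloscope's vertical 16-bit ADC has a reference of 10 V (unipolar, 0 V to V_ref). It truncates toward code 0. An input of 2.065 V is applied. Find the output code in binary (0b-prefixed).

Full-scale span = 10 V; LSB = 10/2^16 = 152.59 µV.
Input sits at 13533.184 steps above V_low.
⌊·⌋(13533.184) = 13533.
In binary (0b-prefixed): 0b11010011011101.

code 0b11010011011101 (decimal 13533)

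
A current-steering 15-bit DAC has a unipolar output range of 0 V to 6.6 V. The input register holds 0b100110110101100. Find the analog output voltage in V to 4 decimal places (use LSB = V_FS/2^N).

4.0050 V

LSB = 6.6 V / 2^15 = 201.42 µV.
Code 0b100110110101100 = 19884 decimal.
V_out = 0 + 19884 × 0.000201416 V = 4.00496 V.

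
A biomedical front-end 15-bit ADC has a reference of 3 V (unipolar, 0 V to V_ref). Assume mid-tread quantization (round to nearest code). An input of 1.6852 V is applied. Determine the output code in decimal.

code 18407

With 32768 levels over 3 V, one step is 91.55 µV.
(V_in − V_low)/LSB = (1.6852 − 0) / 9.15527e-05 = 18406.878.
round(18406.878) = 18407.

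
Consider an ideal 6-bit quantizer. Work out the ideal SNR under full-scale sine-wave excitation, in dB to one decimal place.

SNR ≈ 6.02·N + 1.76 dB = 6.02·6 + 1.76 = 37.88 dB.

37.9 dB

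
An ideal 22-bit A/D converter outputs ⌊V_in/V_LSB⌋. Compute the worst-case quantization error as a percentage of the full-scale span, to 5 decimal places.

0.00002 %

Truncating → worst-case error = 1 LSB = V_FS/2^22, so 100/4194304 = 2.38419e-05 % of full scale.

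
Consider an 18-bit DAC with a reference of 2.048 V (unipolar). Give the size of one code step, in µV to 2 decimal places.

7.81 µV

Full-scale span = 2.048 V.
LSB = 2.048 / 2^18 = 2.048 / 262144 = 7.8125e-06 V = 7.81 µV.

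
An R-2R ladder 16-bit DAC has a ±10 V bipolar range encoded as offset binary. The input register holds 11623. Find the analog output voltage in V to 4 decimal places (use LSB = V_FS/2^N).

-6.4529 V

LSB = 20 V / 2^16 = 305.18 µV.
V_out = (−10) + 11623 × 0.000305176 V = -6.45294 V.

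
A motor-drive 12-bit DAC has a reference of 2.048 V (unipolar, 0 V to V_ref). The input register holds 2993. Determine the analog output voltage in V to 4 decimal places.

LSB = 2.048 V / 2^12 = 0.500 mV.
V_out = 0 + 2993 × 0.0005 V = 1.4965 V.

1.4965 V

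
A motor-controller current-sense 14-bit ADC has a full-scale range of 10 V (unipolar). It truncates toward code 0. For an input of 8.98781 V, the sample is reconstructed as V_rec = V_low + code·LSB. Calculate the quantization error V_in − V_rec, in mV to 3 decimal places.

0.383 mV

LSB = 10/2^14 = 0.610 mV.
(V_in − V_low)/LSB = (8.98781 − 0)/0.000610352 = 14725.6279 → code 14725 (floor).
Reconstructed: 8.9874268 V.
Error = 8.98781 − 8.9874268 = 0.000383242 V = 0.383 mV.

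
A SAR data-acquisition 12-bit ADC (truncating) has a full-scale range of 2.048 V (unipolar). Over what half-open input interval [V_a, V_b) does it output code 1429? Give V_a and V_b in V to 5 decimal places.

LSB = 2.048/2^12 = 0.500 mV.
V_a = V_low + 1429·LSB = 0.7145 V; V_b = V_low + 1430·LSB = 0.715 V.

[0.71450 V, 0.71500 V)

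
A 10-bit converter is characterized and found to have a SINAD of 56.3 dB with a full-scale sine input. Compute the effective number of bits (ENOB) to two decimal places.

9.06 bits

ENOB = (SINAD − 1.76) / 6.02 = (56.3 − 1.76)/6.02 = 9.060.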